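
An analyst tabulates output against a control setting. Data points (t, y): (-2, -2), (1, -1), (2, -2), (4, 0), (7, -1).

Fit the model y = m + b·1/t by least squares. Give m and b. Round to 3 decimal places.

Forming XᵀX = [[5, 39/28]; [39/28, 1241/784]] and Xᵀy = [-6, -8/7]ᵀ gives XᵀX·[m, b]ᵀ = Xᵀy.
Δ = 5·(1241/784) − (39/28)² = 1171/196.
m = ((-6)·(1241/784) − (39/28)·(-8/7))/(1171/196) = -3099/2342; b = (5·(-8/7) − (39/28)·(-6))/(1171/196) = 518/1171.

m = -1.323, b = 0.442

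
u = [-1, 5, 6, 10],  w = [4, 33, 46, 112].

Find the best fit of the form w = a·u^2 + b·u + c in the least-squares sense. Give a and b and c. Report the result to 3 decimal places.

From the data, Σu^2·u^2 = 11922, Σu^2·u = 1340, Σu^2 = 162, Σu·u = 162, Σu = 20, Σ1 = 4.
For Xᵀw: Σu^2·w = 13685, Σu·w = 1557, Σw = 195.
Normal equations: [[11922, 1340, 162]; [1340, 162, 20]; [162, 20, 4]]·[a, b, c]ᵀ = [13685, 1557, 195]ᵀ.
Row-reducing yields a = 50365/51482, b = 52727/51482, c = 103165/25741.

a = 0.978, b = 1.024, c = 4.008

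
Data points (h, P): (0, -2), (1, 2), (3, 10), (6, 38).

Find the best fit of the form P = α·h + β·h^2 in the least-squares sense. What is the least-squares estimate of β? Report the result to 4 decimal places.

From the data, Σh·h = 46, Σh·h^2 = 244, Σh^2·h^2 = 1378.
For MᵀP: Σh·P = 260, Σh^2·P = 1460.
Eliminating β: 1378·(row 1) − 244·(row 2) gives 3852·α = 1378·260 − 244·1460 = 2040, so α = 170/321.
Then β = (1460 − 244·(170/321))/1378 = 310/321.

β = 0.9657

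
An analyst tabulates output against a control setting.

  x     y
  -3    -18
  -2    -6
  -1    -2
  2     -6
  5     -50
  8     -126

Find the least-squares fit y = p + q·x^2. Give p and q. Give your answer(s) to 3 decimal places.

p = 0.775, q = -1.987

Normal-equation sums: Σ1 = 6, Σx^2 = 107, Σx^2·x^2 = 4835.
Right-hand side: Σy = -208, Σx^2·y = -9526.
Determinant 6·4835 − 107² = 17561.
p = ((-208)·4835 − 107·(-9526))/17561 = 13602/17561; q = (6·(-9526) − 107·(-208))/17561 = -34900/17561.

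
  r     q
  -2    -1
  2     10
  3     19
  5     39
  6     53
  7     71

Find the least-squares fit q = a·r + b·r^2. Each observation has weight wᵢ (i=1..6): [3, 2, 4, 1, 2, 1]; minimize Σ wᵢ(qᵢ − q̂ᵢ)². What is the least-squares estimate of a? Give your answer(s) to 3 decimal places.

Normal-equation sums: Σwᵢ·r·r = 202, Σwᵢ·r·r^2 = 1000, Σwᵢ·r^2·r^2 = 6022.
And Σwᵢ·r·q = 1602, Σwᵢ·r^2·q = 9022.
Normal equations: [[202, 1000]; [1000, 6022]]·[a, b]ᵀ = [1602, 9022]ᵀ.
Eliminating b: 6022·(row 1) − 1000·(row 2) gives 216444·a = 6022·1602 − 1000·9022 = 625244, so a = 156311/54111.
Then b = (9022 − 1000·(156311/54111))/6022 = 55111/54111.

a = 2.889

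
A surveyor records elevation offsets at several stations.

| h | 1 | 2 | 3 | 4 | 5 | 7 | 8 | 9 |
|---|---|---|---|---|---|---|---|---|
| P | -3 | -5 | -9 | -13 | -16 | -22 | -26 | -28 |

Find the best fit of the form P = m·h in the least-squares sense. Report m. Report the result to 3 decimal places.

m = -3.157

Sums needed: Σh·h = 249.
And Σh·P = -786.
Hence m = -786 / 249 ≈ -3.15663.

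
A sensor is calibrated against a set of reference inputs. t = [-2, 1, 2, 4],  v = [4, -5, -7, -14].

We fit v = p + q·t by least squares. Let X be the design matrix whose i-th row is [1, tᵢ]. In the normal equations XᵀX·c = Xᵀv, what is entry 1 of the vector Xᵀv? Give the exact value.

-22

Entry 1 ↔ basis 1, so (Xᵀv)_{1} = Σᵢ vᵢ = (1)·(4) + (1)·(-5) + (1)·(-7) + (1)·(-14) = -22.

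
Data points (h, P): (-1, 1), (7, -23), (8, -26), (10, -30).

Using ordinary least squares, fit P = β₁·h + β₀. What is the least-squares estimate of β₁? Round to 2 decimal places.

β₁ = -2.89

With design matrix X, XᵀX = [[214, 24]; [24, 4]] and XᵀP = [-670, -78]ᵀ.
Eliminating β₀: 4·(row 1) − 24·(row 2) gives 280·β₁ = 4·(-670) − 24·(-78) = -808, so β₁ = -101/35.
Then β₀ = ((-78) − 24·(-101/35))/4 = -153/70.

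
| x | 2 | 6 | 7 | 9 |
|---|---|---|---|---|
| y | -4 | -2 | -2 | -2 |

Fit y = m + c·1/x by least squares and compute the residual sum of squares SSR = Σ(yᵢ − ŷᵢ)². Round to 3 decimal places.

MᵀM·[m, c]ᵀ = Mᵀy reads: 4·m + (58/63)·c = -10;  (58/63)·m + (2465/7938)·c = -179/63.
Δ = 4·(2465/7938) − (58/63)² = 58/147.
m = ((-10)·(2465/7938) − (58/63)·(-179/63))/(58/147) = -67/54; c = (4·(-179/63) − (58/63)·(-10))/(58/147) = -476/87.
Residuals: -37/1566, 239/1566, 35/1566, -79/522; SSR = 37/783.

SSR = 0.047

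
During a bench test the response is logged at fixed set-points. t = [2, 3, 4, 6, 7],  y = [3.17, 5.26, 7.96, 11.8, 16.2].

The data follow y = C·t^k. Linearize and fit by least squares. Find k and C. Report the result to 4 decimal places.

Taking logs, ln y = k·ln t + ln C, so regress ln y on ln t.
XᵀX = [[10.6062, 6.9157]; [6.9157, 5]], rhs = [15.3409, 10.1414]ᵀ  (here Σln t = 6.9157, Σ(ln t)² = 10.6062, Σln y = 10.1414, Σln t·ln y = 15.3409).
Solving (det = 5.2037): k = 1.26248, ln C = 0.28208, so C = exp(0.28208) = 1.32589.

k = 1.2625, C = 1.3259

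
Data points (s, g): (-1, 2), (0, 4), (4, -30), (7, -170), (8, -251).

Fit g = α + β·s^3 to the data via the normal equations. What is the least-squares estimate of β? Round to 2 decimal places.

Forming XᵀX = [[5, 918]; [918, 383890]] and Xᵀg = [-445, -188744]ᵀ gives XᵀX·[α, β]ᵀ = Xᵀg.
Eliminating β: 383890·(row 1) − 918·(row 2) gives 1076726·α = 383890·(-445) − 918·(-188744) = 2435942, so α = 1217971/538363.
Then β = ((-188744) − 918·(1217971/538363))/383890 = -267605/538363.

β = -0.50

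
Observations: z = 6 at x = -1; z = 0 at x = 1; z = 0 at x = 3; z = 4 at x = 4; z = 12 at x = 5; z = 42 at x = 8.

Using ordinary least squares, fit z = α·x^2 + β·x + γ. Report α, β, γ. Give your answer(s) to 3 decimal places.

Entries of MᵀM: Σx^2·x^2 = 5060, Σx^2·x = 728, Σx^2 = 116, Σx·x = 116, Σx = 20, Σ1 = 6.
Moment sums: Σx^2·z = 3058, Σx·z = 406, Σz = 64.
Solving the 3×3 system (Gaussian elimination) gives α = 3007/2810, β = -9831/2810, γ = 2304/1405.

α = 1.070, β = -3.499, γ = 1.640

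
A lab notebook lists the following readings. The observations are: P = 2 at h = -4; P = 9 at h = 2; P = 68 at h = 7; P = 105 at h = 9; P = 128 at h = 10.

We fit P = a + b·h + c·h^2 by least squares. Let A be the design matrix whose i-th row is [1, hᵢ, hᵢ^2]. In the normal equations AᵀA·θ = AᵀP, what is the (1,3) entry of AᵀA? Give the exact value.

Row 1 ↔ basis 1, column 3 ↔ basis h^2, so (AᵀA)_{1,3} = Σᵢ h^2 = (1)·(16) + (1)·(4) + (1)·(49) + (1)·(81) + (1)·(100) = 250.

250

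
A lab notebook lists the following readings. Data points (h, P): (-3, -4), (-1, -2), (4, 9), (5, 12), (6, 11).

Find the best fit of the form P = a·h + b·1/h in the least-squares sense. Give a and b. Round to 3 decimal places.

With design matrix M, MᵀM = [[87, 5]; [5, 4469/3600]] and MᵀP = [176, 589/60]ᵀ.
Δ = 87·(4469/3600) − 5² = 99601/1200.
a = (176·(4469/3600) − 5·(589/60))/(99601/1200) = 609844/298803; b = (87·(589/60) − 5·176)/(99601/1200) = -31140/99601.

a = 2.041, b = -0.313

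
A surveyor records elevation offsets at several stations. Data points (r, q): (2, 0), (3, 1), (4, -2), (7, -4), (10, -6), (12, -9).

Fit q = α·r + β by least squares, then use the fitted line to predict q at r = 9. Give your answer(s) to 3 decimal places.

XᵀX·[α, β]ᵀ = Xᵀq reads: 322·α + 38·β = -201;  38·α + 6·β = -20.
(Σr·r = 322, Σr = 38, Σ1 = 6, Σr·q = -201, Σq = -20.)
Eliminating β: 6·(row 1) − 38·(row 2) gives 488·α = 6·(-201) − 38·(-20) = -446, so α = -223/244.
Then β = ((-20) − 38·(-223/244))/6 = 599/244.
At r = 9: q̂ = (-223/244)·(9) + (599/244)·(1) = -352/61.

q̂ = -5.770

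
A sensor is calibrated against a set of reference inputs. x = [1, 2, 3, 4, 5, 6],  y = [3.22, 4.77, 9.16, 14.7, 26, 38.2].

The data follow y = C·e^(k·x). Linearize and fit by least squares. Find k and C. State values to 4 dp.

k = 0.5122, C = 1.8772

Let Y = ln y. Fitting Y = k·x + ln C by least squares:
AᵀA = [[91.0000, 21.0000]; [21.0000, 6]], rhs = [59.8375, 14.5354]ᵀ  (here Σx = 21.0000, Σ(x)² = 91.0000, Σln y = 14.5354, Σx·ln y = 59.8375).
Δ = 91.0000·6 − (21.0000)² = 105.0000; k = (59.8375·6 − 21.0000·14.5354)/105.0000 = 0.51221, ln C = (91.0000·14.5354 − 21.0000·59.8375)/105.0000 = 0.62981, so C = exp(0.62981) = 1.87725.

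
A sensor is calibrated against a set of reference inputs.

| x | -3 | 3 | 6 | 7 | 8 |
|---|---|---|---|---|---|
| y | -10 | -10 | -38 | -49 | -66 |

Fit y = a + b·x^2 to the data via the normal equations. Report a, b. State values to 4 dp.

The normal equations are: 5·a + 167·b = -173;  167·a + 7955·b = -8173.
(Σ1 = 5, Σx^2 = 167, Σx^2·x^2 = 7955, Σy = -173, Σx^2·y = -8173.)
det = 5·7955 − 167² = 11886.
a = ((-173)·7955 − 167·(-8173))/11886 = -5662/5943; b = (5·(-8173) − 167·(-173))/11886 = -5987/5943.

a = -0.9527, b = -1.0074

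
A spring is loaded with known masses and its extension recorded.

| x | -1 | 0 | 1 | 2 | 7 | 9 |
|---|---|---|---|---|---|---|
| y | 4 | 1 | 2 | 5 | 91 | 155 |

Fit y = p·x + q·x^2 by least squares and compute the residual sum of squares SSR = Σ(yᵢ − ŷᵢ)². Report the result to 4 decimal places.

SSR = 3.4286

Sums needed: Σx·x = 136, Σx·x^2 = 1080, Σx^2·x^2 = 8980.
For Mᵀy: Σx·y = 2040, Σx^2·y = 17040.
det = 136·8980 − 1080² = 54880.
p = (2040·8980 − 1080·17040)/54880 = -75/49; q = (136·17040 − 1080·2040)/54880 = 102/49.
Residuals: 19/49, 1, 71/49, -13/49, -2/7, 8/49; SSR = 24/7.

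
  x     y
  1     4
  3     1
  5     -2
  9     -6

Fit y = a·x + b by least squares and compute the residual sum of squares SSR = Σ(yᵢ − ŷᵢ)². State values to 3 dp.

The normal equations are: 116·a + 18·b = -57;  18·a + 4·b = -3.
(Σx·x = 116, Σx = 18, Σ1 = 4, Σx·y = -57, Σy = -3.)
Δ = 116·4 − 18² = 140.
a = ((-57)·4 − 18·(-3))/140 = -87/70; b = (116·(-3) − 18·(-57))/140 = 339/70.
Residuals: 2/5, -4/35, -22/35, 12/35; SSR = 24/35.

SSR = 0.686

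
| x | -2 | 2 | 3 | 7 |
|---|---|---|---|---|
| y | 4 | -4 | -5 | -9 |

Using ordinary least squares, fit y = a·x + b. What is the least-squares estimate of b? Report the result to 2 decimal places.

The normal system MᵀM·[a, b]ᵀ = Mᵀy is [[66, 10]; [10, 4]]·[a, b]ᵀ = [-94, -14]ᵀ.
det = 66·4 − 10² = 164.
a = ((-94)·4 − 10·(-14))/164 = -59/41; b = (66·(-14) − 10·(-94))/164 = 4/41.

b = 0.10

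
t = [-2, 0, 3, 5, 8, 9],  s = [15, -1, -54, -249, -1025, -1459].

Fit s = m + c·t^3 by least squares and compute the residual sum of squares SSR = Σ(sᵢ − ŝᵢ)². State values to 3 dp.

SSR = 3.148

Entries of XᵀX: Σ1 = 6, Σt^3 = 1385, Σt^3·t^3 = 810003.
And Σs = -2773, Σt^3·s = -1621114.
XᵀX·[m, c]ᵀ = Xᵀs becomes [[6, 1385]; [1385, 810003]]·[m, c]ᵀ = [-2773, -1621114]ᵀ.
Determinant 6·810003 − 1385² = 2941793.
m = ((-2773)·810003 − 1385·(-1621114))/2941793 = -895429/2941793; c = (6·(-1621114) − 1385·(-2773))/2941793 = -5886079/2941793.
Residuals: -2066308/2941793, -2046364/2941793, 962740/2941793, 4148847/2941793, -769948/2941793, -228967/2941793; SSR = 9260434/2941793.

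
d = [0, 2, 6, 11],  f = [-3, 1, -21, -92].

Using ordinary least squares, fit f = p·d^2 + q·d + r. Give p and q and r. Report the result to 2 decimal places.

Setting ∂/∂p … = 0 gives: 15953·p + 1555·q + 161·r = -11884;  1555·p + 161·q + 19·r = -1136;  161·p + 19·q + 4·r = -115.
Row-reducing yields p = -5251/5078, q = 16323/5078, r = -6087/2539.

p = -1.03, q = 3.21, r = -2.40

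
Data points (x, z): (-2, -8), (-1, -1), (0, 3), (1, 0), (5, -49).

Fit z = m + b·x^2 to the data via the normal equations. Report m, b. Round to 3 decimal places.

m = 1.612, b = -2.034

Sums needed: Σ1 = 5, Σx^2 = 31, Σx^2·x^2 = 643.
Moment sums: Σz = -55, Σx^2·z = -1258.
AᵀA·[m, b]ᵀ = Aᵀz becomes [[5, 31]; [31, 643]]·[m, b]ᵀ = [-55, -1258]ᵀ.
Δ = 5·643 − 31² = 2254.
m = ((-55)·643 − 31·(-1258))/2254 = 519/322; b = (5·(-1258) − 31·(-55))/2254 = -655/322.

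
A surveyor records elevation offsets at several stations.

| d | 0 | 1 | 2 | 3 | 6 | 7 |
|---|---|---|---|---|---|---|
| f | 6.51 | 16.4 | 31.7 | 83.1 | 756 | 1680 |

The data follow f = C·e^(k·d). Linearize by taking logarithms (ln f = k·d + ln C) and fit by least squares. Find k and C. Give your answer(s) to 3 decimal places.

k = 0.785, C = 7.012

Linearized form: ln f = k·d + ln C. From the 6 transformed points,
Σd = 19.0000, Σ(d)² = 99.0000, Σln f = 26.6016, Σd·ln f = 114.7241.
Equations: 99.0000·k + 19.0000·ln C = 114.7241;  19.0000·k + 6·ln C = 26.6016.
Solving (det = 233.0000): k = 0.78504, ln C = 1.94763, so C = exp(1.94763) = 7.01203.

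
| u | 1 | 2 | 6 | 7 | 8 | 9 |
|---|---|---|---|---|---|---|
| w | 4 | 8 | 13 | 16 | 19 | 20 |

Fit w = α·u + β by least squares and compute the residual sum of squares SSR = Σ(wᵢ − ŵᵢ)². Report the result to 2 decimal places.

SSR = 4.87

Forming XᵀX = [[235, 33]; [33, 6]] and Xᵀw = [542, 80]ᵀ gives XᵀX·[α, β]ᵀ = Xᵀw.
Δ = 235·6 − 33² = 321.
α = (542·6 − 33·80)/321 = 204/107; β = (235·80 − 33·542)/321 = 914/321.
Residuals: -242/321, 430/321, -413/321, -62/321, 289/321, -2/321; SSR = 1562/321.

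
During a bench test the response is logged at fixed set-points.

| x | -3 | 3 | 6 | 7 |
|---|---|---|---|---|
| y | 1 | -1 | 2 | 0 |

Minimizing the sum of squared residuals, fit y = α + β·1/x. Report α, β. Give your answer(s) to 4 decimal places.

α = 0.6532, β = -1.9804

MᵀM·[α, β]ᵀ = Mᵀy reads: 4·α + (13/42)·β = 2;  (13/42)·α + (53/196)·β = -1/3.
(Σ1 = 4, Σ1/x = 13/42, Σ1/x·1/x = 53/196, Σy = 2, Σ1/x·y = -1/3.)
Determinant 4·(53/196) − (13/42)² = 1739/1764.
α = (2·(53/196) − (13/42)·(-1/3))/(1739/1764) = 1136/1739; β = (4·(-1/3) − (13/42)·2)/(1739/1764) = -3444/1739.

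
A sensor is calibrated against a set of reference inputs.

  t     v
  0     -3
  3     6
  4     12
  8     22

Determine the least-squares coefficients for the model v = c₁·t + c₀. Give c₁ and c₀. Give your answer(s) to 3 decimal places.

c₁ = 3.153, c₀ = -2.573

Compute the Gram sums: Σt·t = 89, Σt = 15, Σ1 = 4.
For Mᵀv: Σt·v = 242, Σv = 37.
Normal equations: [[89, 15]; [15, 4]]·[c₁, c₀]ᵀ = [242, 37]ᵀ.
Determinant 89·4 − 15² = 131.
c₁ = (242·4 − 15·37)/131 = 413/131; c₀ = (89·37 − 15·242)/131 = -337/131.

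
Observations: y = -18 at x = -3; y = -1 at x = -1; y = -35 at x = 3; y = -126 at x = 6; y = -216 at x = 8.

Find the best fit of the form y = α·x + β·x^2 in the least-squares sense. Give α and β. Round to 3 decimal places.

Normal-equation sums: Σx·x = 119, Σx·x^2 = 727, Σx^2·x^2 = 5555.
For Aᵀy: Σx·y = -2534, Σx^2·y = -18838.
So AᵀA·[α, β]ᵀ = Aᵀy: [[119, 727]; [727, 5555]]·[α, β]ᵀ = [-2534, -18838]ᵀ.
det = 119·5555 − 727² = 132516.
α = ((-2534)·5555 − 727·(-18838))/132516 = -31762/11043; β = (119·(-18838) − 727·(-2534))/132516 = -33292/11043.

α = -2.876, β = -3.015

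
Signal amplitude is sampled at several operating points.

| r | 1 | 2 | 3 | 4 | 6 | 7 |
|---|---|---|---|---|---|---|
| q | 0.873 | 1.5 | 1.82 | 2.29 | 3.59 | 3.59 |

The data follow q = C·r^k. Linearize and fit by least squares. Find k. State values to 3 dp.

Taking logs, ln q = k·ln r + ln C, so regress ln q on ln r.
AᵀA = [[10.6062, 6.9157]; [6.9157, 6]], rhs = [6.8649, 4.2533]ᵀ  (here Σln r = 6.9157, Σ(ln r)² = 10.6062, Σln q = 4.2533, Σln r·ln q = 6.8649).
Solving (det = 15.8099): k = 0.74474, ln C = -0.14952.

k = 0.745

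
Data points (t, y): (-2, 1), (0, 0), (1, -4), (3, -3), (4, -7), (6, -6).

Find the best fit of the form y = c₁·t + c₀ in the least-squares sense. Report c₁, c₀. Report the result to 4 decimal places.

c₁ = -0.9762, c₀ = -1.2143

With design matrix A, AᵀA = [[66, 12]; [12, 6]] and Aᵀy = [-79, -19]ᵀ.
Determinant 66·6 − 12² = 252.
c₁ = ((-79)·6 − 12·(-19))/252 = -41/42; c₀ = (66·(-19) − 12·(-79))/252 = -17/14.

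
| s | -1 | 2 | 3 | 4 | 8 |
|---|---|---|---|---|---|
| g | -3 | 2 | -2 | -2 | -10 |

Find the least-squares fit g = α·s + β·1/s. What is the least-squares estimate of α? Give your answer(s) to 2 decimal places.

AᵀA·[α, β]ᵀ = Aᵀg reads: 94·α + 5·β = -87;  5·α + (829/576)·β = 19/12.
(Σs·s = 94, Σs·1/s = 5, Σ1/s·1/s = 829/576, Σs·g = -87, Σ1/s·g = 19/12.)
Δ = 94·(829/576) − 5² = 31763/288.
α = ((-87)·(829/576) − 5·(19/12))/(31763/288) = -76683/63526; β = (94·(19/12) − 5·(-87))/(31763/288) = 168144/31763.

α = -1.21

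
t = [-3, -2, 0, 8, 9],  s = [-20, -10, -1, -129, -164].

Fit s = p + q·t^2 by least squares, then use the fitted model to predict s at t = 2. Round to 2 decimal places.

Normal-equation sums: Σ1 = 5, Σt^2 = 158, Σt^2·t^2 = 10754.
Right-hand side: Σs = -324, Σt^2·s = -21760.
So XᵀX·[p, q]ᵀ = Xᵀs: [[5, 158]; [158, 10754]]·[p, q]ᵀ = [-324, -21760]ᵀ.
Eliminating q: 10754·(row 1) − 158·(row 2) gives 28806·p = 10754·(-324) − 158·(-21760) = -46216, so p = -23108/14403.
Then q = ((-21760) − 158·(-23108/14403))/10754 = -28804/14403.
At t = 2: ŝ = (-23108/14403)·(1) + (-28804/14403)·(4) = -46108/4801.

ŝ = -9.60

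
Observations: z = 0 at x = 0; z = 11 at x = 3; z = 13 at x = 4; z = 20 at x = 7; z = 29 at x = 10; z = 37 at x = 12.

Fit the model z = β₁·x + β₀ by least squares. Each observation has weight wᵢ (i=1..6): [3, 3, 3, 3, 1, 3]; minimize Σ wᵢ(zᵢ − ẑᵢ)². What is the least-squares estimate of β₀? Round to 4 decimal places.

β₀ = 0.6833

Setting ∂/∂β₁ … = 0 gives: 754·β₁ + 88·β₀ = 2297;  88·β₁ + 16·β₀ = 272.
Δ = 754·16 − 88² = 4320.
β₁ = (2297·16 − 88·272)/4320 = 89/30; β₀ = (754·272 − 88·2297)/4320 = 41/60.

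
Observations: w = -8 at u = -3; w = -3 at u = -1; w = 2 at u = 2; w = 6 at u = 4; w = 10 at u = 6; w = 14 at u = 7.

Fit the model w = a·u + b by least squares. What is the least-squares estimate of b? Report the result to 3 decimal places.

b = -1.677

With design matrix A, AᵀA = [[115, 15]; [15, 6]] and Aᵀw = [213, 21]ᵀ.
Determinant 115·6 − 15² = 465.
a = (213·6 − 15·21)/465 = 321/155; b = (115·21 − 15·213)/465 = -52/31.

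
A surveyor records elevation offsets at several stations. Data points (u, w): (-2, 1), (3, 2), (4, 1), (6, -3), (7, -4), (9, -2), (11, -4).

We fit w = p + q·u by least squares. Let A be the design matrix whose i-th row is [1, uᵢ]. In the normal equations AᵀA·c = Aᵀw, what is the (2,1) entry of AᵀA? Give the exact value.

38

Row 2 ↔ basis u, column 1 ↔ basis 1, so (AᵀA)_{2,1} = Σᵢ u = (-2)·(1) + (3)·(1) + (4)·(1) + (6)·(1) + (7)·(1) + (9)·(1) + (11)·(1) = 38.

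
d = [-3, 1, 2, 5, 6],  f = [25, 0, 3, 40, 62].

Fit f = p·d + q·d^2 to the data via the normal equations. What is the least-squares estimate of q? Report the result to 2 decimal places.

Compute the Gram sums: Σd·d = 75, Σd·d^2 = 323, Σd^2·d^2 = 2019.
For Aᵀf: Σd·f = 503, Σd^2·f = 3469.
So AᵀA·[p, q]ᵀ = Aᵀf: [[75, 323]; [323, 2019]]·[p, q]ᵀ = [503, 3469]ᵀ.
Eliminating q: 2019·(row 1) − 323·(row 2) gives 47096·p = 2019·503 − 323·3469 = -104930, so p = -7495/3364.
Then q = (3469 − 323·(-7495/3364))/2019 = 6979/3364.

q = 2.07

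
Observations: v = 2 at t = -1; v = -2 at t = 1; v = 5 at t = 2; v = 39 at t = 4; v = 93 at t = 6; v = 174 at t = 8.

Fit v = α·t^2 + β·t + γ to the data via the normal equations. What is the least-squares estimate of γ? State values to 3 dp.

γ = -2.927

Normal-equation sums: Σt^2·t^2 = 5666, Σt^2·t = 800, Σt^2 = 122, Σt·t = 122, Σt = 20, Σ1 = 6.
And Σt^2·v = 15128, Σt·v = 2112, Σv = 311.
Inverting the 3×3 Gram matrix, [α, β, γ]ᵀ = [96313/32316, -28307/16158, -31535/10772]ᵀ.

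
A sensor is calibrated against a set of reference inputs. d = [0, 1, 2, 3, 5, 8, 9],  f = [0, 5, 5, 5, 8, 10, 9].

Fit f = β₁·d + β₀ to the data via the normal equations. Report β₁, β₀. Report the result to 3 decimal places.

β₁ = 0.875, β₀ = 2.500

Sums needed: Σd·d = 184, Σd = 28, Σ1 = 7.
For Aᵀf: Σd·f = 231, Σf = 42.
Eliminating β₀: 7·(row 1) − 28·(row 2) gives 504·β₁ = 7·231 − 28·42 = 441, so β₁ = 7/8.
Then β₀ = (42 − 28·(7/8))/7 = 5/2.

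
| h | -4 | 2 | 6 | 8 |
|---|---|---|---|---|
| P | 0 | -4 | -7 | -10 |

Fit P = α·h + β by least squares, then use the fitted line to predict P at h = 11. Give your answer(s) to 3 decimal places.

Sums needed: Σh·h = 120, Σh = 12, Σ1 = 4.
For MᵀP: Σh·P = -130, ΣP = -21.
MᵀM·[α, β]ᵀ = MᵀP becomes [[120, 12]; [12, 4]]·[α, β]ᵀ = [-130, -21]ᵀ.
Eliminating β: 4·(row 1) − 12·(row 2) gives 336·α = 4·(-130) − 12·(-21) = -268, so α = -67/84.
Then β = ((-21) − 12·(-67/84))/4 = -20/7.
At h = 11: P̂ = (-67/84)·(11) + (-20/7)·(1) = -977/84.

P̂ = -11.631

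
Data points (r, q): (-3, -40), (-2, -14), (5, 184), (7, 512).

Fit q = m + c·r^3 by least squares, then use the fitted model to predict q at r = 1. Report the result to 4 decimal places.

From the data, Σ1 = 4, Σr^3 = 433, Σr^3·r^3 = 134067.
Right-hand side: Σq = 642, Σr^3·q = 199808.
Normal equations: [[4, 433]; [433, 134067]]·[m, c]ᵀ = [642, 199808]ᵀ.
Eliminating c: 134067·(row 1) − 433·(row 2) gives 348779·m = 134067·642 − 433·199808 = -445850, so m = -445850/348779.
Then c = (199808 − 433·(-445850/348779))/134067 = 521246/348779.
At r = 1: q̂ = (-445850/348779)·(1) + (521246/348779)·(1) = 75396/348779.

q̂ = 0.2162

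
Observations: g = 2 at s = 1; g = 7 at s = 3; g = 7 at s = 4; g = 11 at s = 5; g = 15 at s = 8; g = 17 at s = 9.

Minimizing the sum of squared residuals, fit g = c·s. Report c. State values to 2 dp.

c = 1.93

Sums needed: Σs·s = 196.
For Xᵀg: Σs·g = 379.
Normal equations: [[196]]·[c]ᵀ = [379]ᵀ.
c = 379/196 = 1.93367.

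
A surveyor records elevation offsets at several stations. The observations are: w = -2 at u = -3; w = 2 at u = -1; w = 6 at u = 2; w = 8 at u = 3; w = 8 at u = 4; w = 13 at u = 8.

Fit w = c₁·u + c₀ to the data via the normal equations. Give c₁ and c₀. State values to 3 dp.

The normal equations are: 103·c₁ + 13·c₀ = 176;  13·c₁ + 6·c₀ = 35.
(Σu·u = 103, Σu = 13, Σ1 = 6, Σu·w = 176, Σw = 35.)
Eliminating c₀: 6·(row 1) − 13·(row 2) gives 449·c₁ = 6·176 − 13·35 = 601, so c₁ = 601/449.
Then c₀ = (35 − 13·(601/449))/6 = 1317/449.

c₁ = 1.339, c₀ = 2.933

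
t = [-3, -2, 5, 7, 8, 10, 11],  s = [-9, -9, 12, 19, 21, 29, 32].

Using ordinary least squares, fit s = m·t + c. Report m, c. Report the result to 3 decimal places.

Compute the Gram sums: Σt·t = 372, Σt = 36, Σ1 = 7.
Moment sums: Σt·s = 1048, Σs = 95.
Δ = 372·7 − 36² = 1308.
m = (1048·7 − 36·95)/1308 = 979/327; c = (372·95 − 36·1048)/1308 = -199/109.

m = 2.994, c = -1.826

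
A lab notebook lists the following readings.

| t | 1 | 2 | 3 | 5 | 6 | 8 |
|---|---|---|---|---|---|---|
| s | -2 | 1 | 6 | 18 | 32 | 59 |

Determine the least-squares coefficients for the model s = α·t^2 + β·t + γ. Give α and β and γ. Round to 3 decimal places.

α = 1.089, β = -1.157, γ = -1.400

With design matrix M, MᵀM = [[6115, 889, 139]; [889, 139, 25]; [139, 25, 6]] and Mᵀs = [5434, 772, 114]ᵀ.
Row-reducing yields α = 479/440, β = -509/440, γ = -7/5.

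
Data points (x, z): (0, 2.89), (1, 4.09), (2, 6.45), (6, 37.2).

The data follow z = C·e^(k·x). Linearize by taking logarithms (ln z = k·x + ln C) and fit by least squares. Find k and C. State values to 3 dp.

k = 0.431, C = 2.766

With ln zᵢ as the transformed response and xᵢ as the regressor:
AᵀA = [[41.0000, 9.0000]; [9.0000, 4]], rhs = [26.8346, 7.9502]ᵀ  (here Σx = 9.0000, Σ(x)² = 41.0000, Σln z = 7.9502, Σx·ln z = 26.8346).
Slope k = (n·Σx·ln z − Σx·Σln z)/(n·Σ(x)² − (Σx)²) = (4·26.8346 − 9.0000·7.9502)/83.0000 = 0.43116; ln C = (Σln z − k·Σx)/n = 1.01743, so C = exp(1.01743) = 2.76608.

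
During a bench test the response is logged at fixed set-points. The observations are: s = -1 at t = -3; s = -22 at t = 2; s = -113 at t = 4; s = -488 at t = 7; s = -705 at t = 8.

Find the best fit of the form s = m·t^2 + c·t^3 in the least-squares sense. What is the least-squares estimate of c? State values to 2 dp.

XᵀX·[m, c]ᵀ = Xᵀs reads: 6850·m + 50388·c = -70937;  50388·m + 384682·c = -535725.
(Σt^2·t^2 = 6850, Σt^2·t^3 = 50388, Σt^3·t^3 = 384682, Σt^2·s = -70937, Σt^3·s = -535725.)
Determinant 6850·384682 − 50388² = 96121156.
m = ((-70937)·384682 − 50388·(-535725))/96121156 = -147037867/48060578; c = (6850·(-535725) − 50388·(-70937))/96121156 = -47671347/48060578.

c = -0.99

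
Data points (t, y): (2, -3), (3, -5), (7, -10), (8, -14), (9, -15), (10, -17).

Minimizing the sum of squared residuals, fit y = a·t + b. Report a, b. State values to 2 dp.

a = -1.72, b = 0.51

AᵀA·[a, b]ᵀ = Aᵀy reads: 307·a + 39·b = -508;  39·a + 6·b = -64.
Δ = 307·6 − 39² = 321.
a = ((-508)·6 − 39·(-64))/321 = -184/107; b = (307·(-64) − 39·(-508))/321 = 164/321.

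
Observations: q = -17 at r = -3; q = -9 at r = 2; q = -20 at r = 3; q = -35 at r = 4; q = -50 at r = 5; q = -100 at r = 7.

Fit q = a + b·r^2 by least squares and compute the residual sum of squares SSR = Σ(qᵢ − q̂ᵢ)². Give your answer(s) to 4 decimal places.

SSR = 10.2471

The normal system MᵀM·[a, b]ᵀ = Mᵀq is [[6, 112]; [112, 3460]]·[a, b]ᵀ = [-231, -7079]ᵀ.
Eliminating b: 3460·(row 1) − 112·(row 2) gives 8216·a = 3460·(-231) − 112·(-7079) = -6412, so a = -1603/2054.
Then b = ((-7079) − 112·(-1603/2054))/3460 = -8301/4108.
Residuals: 8079/4108, -281/2054, -4245/4108, -3879/2054, 5331/4108, -65/316; SSR = 42095/4108.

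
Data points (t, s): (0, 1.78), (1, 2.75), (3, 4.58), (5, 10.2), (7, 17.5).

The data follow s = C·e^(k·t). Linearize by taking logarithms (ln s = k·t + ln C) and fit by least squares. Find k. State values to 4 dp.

Linearized form: ln s = k·t + ln C. From the 5 transformed points,
Σt = 16.0000, Σ(t)² = 84.0000, Σln s = 8.2945, Σt·ln s = 37.2240.
Equations: 84.0000·k + 16.0000·ln C = 37.2240;  16.0000·k + 5·ln C = 8.2945.
Δ = 84.0000·5 − (16.0000)² = 164.0000; k = (37.2240·5 − 16.0000·8.2945)/164.0000 = 0.32566, ln C = (84.0000·8.2945 − 16.0000·37.2240)/164.0000 = 0.61679.

k = 0.3257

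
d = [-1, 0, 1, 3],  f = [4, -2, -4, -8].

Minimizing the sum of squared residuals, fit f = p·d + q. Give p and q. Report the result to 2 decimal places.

p = -2.80, q = -0.40

Setting ∂/∂p … = 0 gives: 11·p + 3·q = -32;  3·p + 4·q = -10.
Determinant 11·4 − 3² = 35.
p = ((-32)·4 − 3·(-10))/35 = -14/5; q = (11·(-10) − 3·(-32))/35 = -2/5.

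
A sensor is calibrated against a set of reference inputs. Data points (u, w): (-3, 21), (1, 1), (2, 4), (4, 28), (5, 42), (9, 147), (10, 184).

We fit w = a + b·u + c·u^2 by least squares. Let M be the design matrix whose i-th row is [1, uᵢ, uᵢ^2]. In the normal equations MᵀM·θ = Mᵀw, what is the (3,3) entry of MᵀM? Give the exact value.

Row 3 ↔ basis u^2, column 3 ↔ basis u^2, so (MᵀM)_{3,3} = Σᵢ (u^2)·(u^2) = (9)·(9) + (1)·(1) + (4)·(4) + (16)·(16) + (25)·(25) + (81)·(81) + (100)·(100) = 17540.

17540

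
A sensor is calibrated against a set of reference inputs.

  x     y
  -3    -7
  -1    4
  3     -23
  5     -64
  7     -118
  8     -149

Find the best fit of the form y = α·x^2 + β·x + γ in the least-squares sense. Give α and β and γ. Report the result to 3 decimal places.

α = -2.022, β = -2.948, γ = 2.732

Normal-equation sums: Σx^2·x^2 = 7285, Σx^2·x = 979, Σx^2 = 157, Σx·x = 157, Σx = 19, Σ1 = 6.
Moment sums: Σx^2·y = -17184, Σx·y = -2390, Σy = -357.
So AᵀA·[α, β, γ]ᵀ = Aᵀy: [[7285, 979, 157]; [979, 157, 19]; [157, 19, 6]]·[α, β, γ]ᵀ = [-17184, -2390, -357]ᵀ.
Inverting the 3×3 Gram matrix, [α, β, γ]ᵀ = [-65377/32340, -13619/4620, 7363/2695]ᵀ.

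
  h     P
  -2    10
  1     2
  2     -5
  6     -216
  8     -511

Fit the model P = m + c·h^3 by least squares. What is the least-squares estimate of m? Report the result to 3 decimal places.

m = 2.368

Forming XᵀX = [[5, 729]; [729, 308929]] and XᵀP = [-720, -308406]ᵀ gives XᵀX·[m, c]ᵀ = XᵀP.
det = 5·308929 − 729² = 1013204.
m = ((-720)·308929 − 729·(-308406))/1013204 = 1199547/506602; c = (5·(-308406) − 729·(-720))/1013204 = -508575/506602.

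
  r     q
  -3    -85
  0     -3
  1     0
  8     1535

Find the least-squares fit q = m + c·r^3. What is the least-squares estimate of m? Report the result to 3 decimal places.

m = -3.304

The normal system XᵀX·[m, c]ᵀ = Xᵀq is [[4, 486]; [486, 262874]]·[m, c]ᵀ = [1447, 788215]ᵀ.
Eliminating c: 262874·(row 1) − 486·(row 2) gives 815300·m = 262874·1447 − 486·788215 = -2693812, so m = -673453/203825.
Then c = (788215 − 486·(-673453/203825))/262874 = 1224809/407650.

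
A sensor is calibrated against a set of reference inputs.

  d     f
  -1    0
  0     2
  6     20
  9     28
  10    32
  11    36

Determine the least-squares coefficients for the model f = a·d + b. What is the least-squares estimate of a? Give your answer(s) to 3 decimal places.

a = 2.964

XᵀX·[a, b]ᵀ = Xᵀf reads: 339·a + 35·b = 1088;  35·a + 6·b = 118.
(Σd·d = 339, Σd = 35, Σ1 = 6, Σd·f = 1088, Σf = 118.)
Δ = 339·6 − 35² = 809.
a = (1088·6 − 35·118)/809 = 2398/809; b = (339·118 − 35·1088)/809 = 1922/809.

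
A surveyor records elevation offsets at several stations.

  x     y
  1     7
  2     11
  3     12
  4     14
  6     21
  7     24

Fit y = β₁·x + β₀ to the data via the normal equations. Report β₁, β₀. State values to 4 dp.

Forming AᵀA = [[115, 23]; [23, 6]] and Aᵀy = [415, 89]ᵀ gives AᵀA·[β₁, β₀]ᵀ = Aᵀy.
Δ = 115·6 − 23² = 161.
β₁ = (415·6 − 23·89)/161 = 443/161; β₀ = (115·89 − 23·415)/161 = 30/7.

β₁ = 2.7516, β₀ = 4.2857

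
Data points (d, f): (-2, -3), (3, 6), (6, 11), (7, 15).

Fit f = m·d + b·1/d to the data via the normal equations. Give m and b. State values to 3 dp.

Sums needed: Σd·d = 98, Σd·1/d = 4, Σ1/d·1/d = 361/882.
Right-hand side: Σd·f = 195, Σ1/d·f = 157/21.
Δ = 98·(361/882) − 4² = 217/9.
m = (195·(361/882) − 4·(157/21))/(217/9) = 44019/21266; b = (98·(157/21) − 4·195)/(217/9) = -426/217.

m = 2.070, b = -1.963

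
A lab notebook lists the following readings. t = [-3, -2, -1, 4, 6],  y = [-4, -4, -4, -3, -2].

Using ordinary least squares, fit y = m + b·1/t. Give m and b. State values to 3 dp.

Forming AᵀA = [[5, -17/12]; [-17/12, 209/144]] and Aᵀy = [-17, 25/4]ᵀ gives AᵀA·[m, b]ᵀ = Aᵀy.
det = 5·(209/144) − (-17/12)² = 21/4.
m = ((-17)·(209/144) − (-17/12)·(25/4))/(21/4) = -1139/378; b = (5·(25/4) − (-17/12)·(-17))/(21/4) = 86/63.

m = -3.013, b = 1.365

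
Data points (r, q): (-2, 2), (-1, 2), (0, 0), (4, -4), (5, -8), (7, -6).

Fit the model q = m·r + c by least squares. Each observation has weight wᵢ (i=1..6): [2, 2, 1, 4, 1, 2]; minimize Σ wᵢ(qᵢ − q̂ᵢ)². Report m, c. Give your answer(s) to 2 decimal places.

Sums needed: Σwᵢ·r·r = 197, Σwᵢ·r = 29, Σwᵢ·1 = 12.
Right-hand side: Σwᵢ·r·q = -200, Σwᵢ·q = -28.
So MᵀWM·[m, c]ᵀ = MᵀWq: [[197, 29]; [29, 12]]·[m, c]ᵀ = [-200, -28]ᵀ.
Determinant 197·12 − 29² = 1523.
m = ((-200)·12 − 29·(-28))/1523 = -1588/1523; c = (197·(-28) − 29·(-200))/1523 = 284/1523.

m = -1.04, c = 0.19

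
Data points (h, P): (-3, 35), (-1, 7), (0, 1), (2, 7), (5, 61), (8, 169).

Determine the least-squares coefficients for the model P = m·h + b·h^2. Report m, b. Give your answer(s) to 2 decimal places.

m = -2.75, b = 2.99

Setting ∂/∂m … = 0 gives: 103·m + 617·b = 1559;  617·m + 4819·b = 12691.
Determinant 103·4819 − 617² = 115668.
m = (1559·4819 − 617·12691)/115668 = -3113/1134; b = (103·12691 − 617·1559)/115668 = 3385/1134.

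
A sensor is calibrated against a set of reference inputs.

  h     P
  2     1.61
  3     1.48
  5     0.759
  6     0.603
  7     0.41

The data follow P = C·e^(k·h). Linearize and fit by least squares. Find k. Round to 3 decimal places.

k = -0.280

Linearized form: ln P = k·h + ln C. From the 5 transformed points,
Σh = 23.0000, Σ(h)² = 123.0000, Σln P = -0.8049, Σh·ln P = -8.5264.
Normal system: [[123.0000, 23.0000]; [23.0000, 5]]·[k, ln C]ᵀ = [-8.5264, -0.8049]ᵀ.
Slope k = (n·Σh·ln P − Σh·Σln P)/(n·Σ(h)² − (Σh)²) = (5·-8.5264 − 23.0000·-0.8049)/86.0000 = -0.28045; ln C = (Σln P − k·Σh)/n = 1.12910.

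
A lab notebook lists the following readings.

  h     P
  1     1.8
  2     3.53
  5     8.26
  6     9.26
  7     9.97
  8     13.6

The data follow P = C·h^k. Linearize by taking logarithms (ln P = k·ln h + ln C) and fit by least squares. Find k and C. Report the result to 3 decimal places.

With ln Pᵢ as the transformed response and ln hᵢ as the regressor:
AᵀA = [[14.3918, 8.1197]; [8.1197, 6]], rhs = [18.1627, 11.0959]ᵀ  (here Σln h = 8.1197, Σ(ln h)² = 14.3918, Σln P = 11.0959, Σln h·ln P = 18.1627).
Solving (det = 20.4213): k = 0.92457, ln C = 0.59810, so C = exp(0.59810) = 1.81867.

k = 0.925, C = 1.819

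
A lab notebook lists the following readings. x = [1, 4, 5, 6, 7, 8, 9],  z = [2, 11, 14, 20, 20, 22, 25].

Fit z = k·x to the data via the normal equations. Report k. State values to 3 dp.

With design matrix A, AᵀA = [[272]] and Aᵀz = [777]ᵀ.
Hence k = 777 / 272 ≈ 2.85662.

k = 2.857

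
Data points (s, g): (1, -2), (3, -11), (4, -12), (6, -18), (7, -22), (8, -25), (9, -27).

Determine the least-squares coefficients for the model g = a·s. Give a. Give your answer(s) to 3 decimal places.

a = -3.078

With design matrix X, XᵀX = [[256]] and Xᵀg = [-788]ᵀ.
a = (-788)/256 = -3.07812.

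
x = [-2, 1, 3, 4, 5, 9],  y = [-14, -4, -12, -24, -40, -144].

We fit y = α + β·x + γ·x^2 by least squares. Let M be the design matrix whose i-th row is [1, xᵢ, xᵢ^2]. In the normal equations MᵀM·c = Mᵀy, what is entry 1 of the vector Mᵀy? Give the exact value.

Entry 1 ↔ basis 1, so (Mᵀy)_{1} = Σᵢ yᵢ = (1)·(-14) + (1)·(-4) + (1)·(-12) + (1)·(-24) + (1)·(-40) + (1)·(-144) = -238.

-238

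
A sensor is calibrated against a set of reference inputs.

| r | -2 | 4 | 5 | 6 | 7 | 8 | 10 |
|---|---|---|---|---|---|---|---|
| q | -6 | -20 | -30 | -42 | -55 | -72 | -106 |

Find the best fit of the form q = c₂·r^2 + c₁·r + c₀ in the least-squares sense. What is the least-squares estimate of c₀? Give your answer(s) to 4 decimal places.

c₀ = -2.9448

Sums needed: Σr^2·r^2 = 18690, Σr^2·r = 2252, Σr^2 = 294, Σr·r = 294, Σr = 38, Σ1 = 7.
Moment sums: Σr^2·q = -20509, Σr·q = -2491, Σq = -331.
AᵀA·[c₂, c₁, c₀]ᵀ = Aᵀq becomes [[18690, 2252, 294]; [2252, 294, 38]; [294, 38, 7]]·[c₂, c₁, c₀]ᵀ = [-20509, -2491, -331]ᵀ.
Inverting the 3×3 Gram matrix, [c₂, c₁, c₀]ᵀ = [-434597/440818, -34031/62974, -649071/220409]ᵀ.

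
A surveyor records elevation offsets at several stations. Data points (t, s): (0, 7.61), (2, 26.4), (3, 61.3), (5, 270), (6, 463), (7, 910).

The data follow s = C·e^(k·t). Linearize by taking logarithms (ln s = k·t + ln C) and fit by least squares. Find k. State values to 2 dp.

k = 0.69

Taking logs, ln s = k·t + ln C, so regress ln s on t.
Σt = 23.0000, Σ(t)² = 123.0000, Σln s = 27.9682, Σt·ln s = 131.4067.
Equations: 123.0000·k + 23.0000·ln C = 131.4067;  23.0000·k + 6·ln C = 27.9682.
Solving (det = 209.0000): k = 0.69460, ln C = 1.99874.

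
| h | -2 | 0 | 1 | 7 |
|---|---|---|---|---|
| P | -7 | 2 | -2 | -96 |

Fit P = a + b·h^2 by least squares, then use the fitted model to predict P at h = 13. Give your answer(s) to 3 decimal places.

P̂ = -333.574

Setting ∂/∂a … = 0 gives: 4·a + 54·b = -103;  54·a + 2418·b = -4734.
(Σ1 = 4, Σh^2 = 54, Σh^2·h^2 = 2418, ΣP = -103, Σh^2·P = -4734.)
Eliminating b: 2418·(row 1) − 54·(row 2) gives 6756·a = 2418·(-103) − 54·(-4734) = 6582, so a = 1097/1126.
Then b = ((-4734) − 54·(1097/1126))/2418 = -2229/1126.
At h = 13: P̂ = (1097/1126)·(1) + (-2229/1126)·(169) = -187802/563.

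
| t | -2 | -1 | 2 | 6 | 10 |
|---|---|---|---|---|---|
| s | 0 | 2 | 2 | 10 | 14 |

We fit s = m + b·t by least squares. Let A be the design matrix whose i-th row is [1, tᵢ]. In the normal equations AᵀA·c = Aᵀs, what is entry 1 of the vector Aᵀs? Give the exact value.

Entry 1 ↔ basis 1, so (Aᵀs)_{1} = Σᵢ sᵢ = (1)·(0) + (1)·(2) + (1)·(2) + (1)·(10) + (1)·(14) = 28.

28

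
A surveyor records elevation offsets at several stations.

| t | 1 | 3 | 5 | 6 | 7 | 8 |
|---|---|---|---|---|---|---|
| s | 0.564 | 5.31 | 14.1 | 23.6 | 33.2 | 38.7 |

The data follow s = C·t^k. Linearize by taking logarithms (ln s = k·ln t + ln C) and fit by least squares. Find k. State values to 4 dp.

k = 2.0610

With ln sᵢ as the transformed response and ln tᵢ as the regressor:
AᵀA = [[15.1183, 8.5252]; [8.5252, 6]], rhs = [26.1750, 14.0627]ᵀ  (here Σln t = 8.5252, Σ(ln t)² = 15.1183, Σln s = 14.0627, Σln t·ln s = 26.1750).
Δ = 15.1183·6 − (8.5252)² = 18.0313; k = (26.1750·6 − 8.5252·14.0627)/18.0313 = 2.06105, ln C = (15.1183·14.0627 − 8.5252·26.1750)/18.0313 = -0.58467.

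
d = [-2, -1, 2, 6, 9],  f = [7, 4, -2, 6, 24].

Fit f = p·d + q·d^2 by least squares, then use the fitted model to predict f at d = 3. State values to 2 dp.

Compute the Gram sums: Σd·d = 126, Σd·d^2 = 944, Σd^2·d^2 = 7890.
For Mᵀf: Σd·f = 230, Σd^2·f = 2184.
So MᵀM·[p, q]ᵀ = Mᵀf: [[126, 944]; [944, 7890]]·[p, q]ᵀ = [230, 2184]ᵀ.
Eliminating q: 7890·(row 1) − 944·(row 2) gives 103004·p = 7890·230 − 944·2184 = -246996, so p = -61749/25751.
Then q = (2184 − 944·(-61749/25751))/7890 = 14516/25751.
At d = 3: f̂ = (-61749/25751)·(3) + (14516/25751)·(9) = -54603/25751.

f̂ = -2.12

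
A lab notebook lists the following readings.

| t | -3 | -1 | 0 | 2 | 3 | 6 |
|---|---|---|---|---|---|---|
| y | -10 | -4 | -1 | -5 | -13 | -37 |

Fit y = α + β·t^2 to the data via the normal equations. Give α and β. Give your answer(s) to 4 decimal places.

Setting ∂/∂α … = 0 gives: 6·α + 59·β = -70;  59·α + 1475·β = -1563.
Eliminating β: 1475·(row 1) − 59·(row 2) gives 5369·α = 1475·(-70) − 59·(-1563) = -11033, so α = -187/91.
Then β = ((-1563) − 59·(-187/91))/1475 = -5248/5369.

α = -2.0549, β = -0.9775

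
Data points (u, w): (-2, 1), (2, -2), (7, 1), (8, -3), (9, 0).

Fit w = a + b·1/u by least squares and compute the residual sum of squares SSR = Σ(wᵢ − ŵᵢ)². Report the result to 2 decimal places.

SSR = 8.84

Entries of AᵀA: Σ1 = 5, Σ1/u = 191/504, Σ1/u·1/u = 139297/254016.
For Aᵀw: Σw = -3, Σ1/u·w = -97/56.
Normal equations: [[5, 191/504]; [191/504, 139297/254016]]·[a, b]ᵀ = [-3, -97/56]ᵀ.
Eliminating b: (139297/254016)·(row 1) − (191/504)·(row 2) gives (165001/63504)·a = (139297/254016)·(-3) − (191/504)·(-97/56) = -20929/21168, so a = -62787/165001.
Then b = ((-97/56) − (191/504)·(-62787/165001))/(139297/254016) = -477792/165001.
Residuals: -11108/165001, -28319/165001, 296044/165001, -372492/165001, 115875/165001; SSR = 1459050/165001.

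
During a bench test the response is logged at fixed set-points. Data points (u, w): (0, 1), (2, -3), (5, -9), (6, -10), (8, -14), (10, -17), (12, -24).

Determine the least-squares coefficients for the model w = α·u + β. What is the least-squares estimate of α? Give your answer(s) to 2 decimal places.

α = -1.97

AᵀA·[α, β]ᵀ = Aᵀw reads: 373·α + 43·β = -681;  43·α + 7·β = -76.
Eliminating β: 7·(row 1) − 43·(row 2) gives 762·α = 7·(-681) − 43·(-76) = -1499, so α = -1499/762.
Then β = ((-76) − 43·(-1499/762))/7 = 935/762.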